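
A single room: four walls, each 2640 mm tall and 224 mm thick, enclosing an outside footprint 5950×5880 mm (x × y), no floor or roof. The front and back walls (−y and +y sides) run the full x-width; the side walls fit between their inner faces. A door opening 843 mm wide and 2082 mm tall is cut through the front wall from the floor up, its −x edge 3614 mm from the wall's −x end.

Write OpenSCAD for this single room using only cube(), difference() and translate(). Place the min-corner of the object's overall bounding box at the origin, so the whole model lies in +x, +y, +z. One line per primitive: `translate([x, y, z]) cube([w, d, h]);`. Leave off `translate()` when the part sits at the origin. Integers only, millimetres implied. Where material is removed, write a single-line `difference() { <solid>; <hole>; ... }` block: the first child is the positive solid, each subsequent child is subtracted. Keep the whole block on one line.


difference() { cube([5950, 224, 2640]); translate([3614, 0, 0]) cube([843, 224, 2082]); }
translate([0, 5656, 0]) cube([5950, 224, 2640]);
translate([0, 224, 0]) cube([224, 5432, 2640]);
translate([5726, 224, 0]) cube([224, 5432, 2640]);


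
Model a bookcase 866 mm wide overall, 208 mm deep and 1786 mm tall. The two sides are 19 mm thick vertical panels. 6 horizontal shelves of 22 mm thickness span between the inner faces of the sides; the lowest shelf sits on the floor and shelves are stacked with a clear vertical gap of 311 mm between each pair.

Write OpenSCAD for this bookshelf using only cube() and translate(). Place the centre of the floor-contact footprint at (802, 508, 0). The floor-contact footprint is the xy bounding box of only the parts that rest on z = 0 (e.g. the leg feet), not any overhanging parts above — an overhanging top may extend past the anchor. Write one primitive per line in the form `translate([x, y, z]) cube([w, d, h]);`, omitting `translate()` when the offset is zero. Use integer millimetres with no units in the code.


translate([369, 404, 0]) cube([19, 208, 1786]);
translate([1216, 404, 0]) cube([19, 208, 1786]);
translate([388, 404, 0]) cube([828, 208, 22]);
translate([388, 404, 333]) cube([828, 208, 22]);
translate([388, 404, 666]) cube([828, 208, 22]);
translate([388, 404, 999]) cube([828, 208, 22]);
translate([388, 404, 1332]) cube([828, 208, 22]);
translate([388, 404, 1665]) cube([828, 208, 22]);


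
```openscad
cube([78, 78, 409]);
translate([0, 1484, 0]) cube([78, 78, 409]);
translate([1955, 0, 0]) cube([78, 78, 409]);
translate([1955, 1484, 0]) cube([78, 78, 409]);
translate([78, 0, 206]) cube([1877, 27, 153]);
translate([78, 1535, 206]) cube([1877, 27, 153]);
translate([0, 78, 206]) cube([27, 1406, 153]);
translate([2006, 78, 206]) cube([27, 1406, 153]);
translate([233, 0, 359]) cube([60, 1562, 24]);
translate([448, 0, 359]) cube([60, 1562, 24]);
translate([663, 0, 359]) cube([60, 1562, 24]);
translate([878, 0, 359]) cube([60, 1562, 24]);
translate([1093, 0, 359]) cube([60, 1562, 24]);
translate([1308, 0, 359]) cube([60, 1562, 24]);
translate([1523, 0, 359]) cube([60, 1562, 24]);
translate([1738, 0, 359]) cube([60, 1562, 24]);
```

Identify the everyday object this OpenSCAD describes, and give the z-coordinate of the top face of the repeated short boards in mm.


A bed frame. The slat-top height is 383 mm.

Four posts, four rails, and a row of slats — a bed frame. Slats sit on the rails at z = 206 + 153 = 359; with slat thickness 24, the top is 383 mm.


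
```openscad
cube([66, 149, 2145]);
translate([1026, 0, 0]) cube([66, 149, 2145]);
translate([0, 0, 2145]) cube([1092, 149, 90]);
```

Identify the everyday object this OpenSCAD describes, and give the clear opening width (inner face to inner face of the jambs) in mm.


A door frame. The clear opening width is 960 mm.

Two 2145 mm tall posts with a header on top — a door frame. The left jamb is 66 mm wide at x = 0; the right jamb starts at x = 1026. The clear opening is 1026 − 66 = 960 mm.


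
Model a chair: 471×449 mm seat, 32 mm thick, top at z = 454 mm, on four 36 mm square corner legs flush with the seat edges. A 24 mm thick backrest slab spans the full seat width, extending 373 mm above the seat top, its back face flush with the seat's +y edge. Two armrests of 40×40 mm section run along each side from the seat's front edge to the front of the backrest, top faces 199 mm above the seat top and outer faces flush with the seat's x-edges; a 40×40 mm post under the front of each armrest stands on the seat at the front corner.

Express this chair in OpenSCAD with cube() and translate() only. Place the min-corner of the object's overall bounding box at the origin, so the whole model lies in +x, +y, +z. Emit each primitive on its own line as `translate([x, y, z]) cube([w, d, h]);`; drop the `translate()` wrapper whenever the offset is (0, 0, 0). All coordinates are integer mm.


translate([0, 0, 422]) cube([471, 449, 32]);
cube([36, 36, 422]);
translate([435, 0, 0]) cube([36, 36, 422]);
translate([0, 413, 0]) cube([36, 36, 422]);
translate([435, 413, 0]) cube([36, 36, 422]);
translate([0, 425, 454]) cube([471, 24, 373]);
translate([0, 0, 613]) cube([40, 425, 40]);
translate([431, 0, 613]) cube([40, 425, 40]);
translate([0, 0, 454]) cube([40, 40, 159]);
translate([431, 0, 454]) cube([40, 40, 159]);


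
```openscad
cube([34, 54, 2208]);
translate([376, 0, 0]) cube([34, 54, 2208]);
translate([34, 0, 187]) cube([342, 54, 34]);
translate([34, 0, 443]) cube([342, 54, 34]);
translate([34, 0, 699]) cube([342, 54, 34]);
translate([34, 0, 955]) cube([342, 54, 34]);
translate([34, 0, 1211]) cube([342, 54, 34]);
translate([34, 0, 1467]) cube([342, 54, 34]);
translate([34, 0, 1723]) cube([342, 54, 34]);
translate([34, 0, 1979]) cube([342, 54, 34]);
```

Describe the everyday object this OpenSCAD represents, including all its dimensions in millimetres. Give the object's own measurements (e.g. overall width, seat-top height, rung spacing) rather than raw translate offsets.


A straight ladder. Two 34×54 mm vertical rails, 2208 mm tall, stand 410 mm apart (outside-to-outside) with their front faces coplanar on the −y side. 8 rungs, each 54 mm deep and 34 mm tall, span between the inner faces of the rails, front faces flush with the rails. The lowest rung's underside is at z = 187 mm and rungs are spaced 256 mm apart (underside to underside).


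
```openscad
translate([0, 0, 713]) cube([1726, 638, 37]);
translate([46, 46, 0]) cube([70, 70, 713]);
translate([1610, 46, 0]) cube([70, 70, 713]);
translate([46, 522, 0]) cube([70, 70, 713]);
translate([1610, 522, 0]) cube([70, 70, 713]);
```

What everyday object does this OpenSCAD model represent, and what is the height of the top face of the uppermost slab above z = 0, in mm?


A table. The table height is 750 mm.

A 1726×638×37 slab sits at z = 713 on four 70 mm square posts — a table. The top surface is at 713 + 37 = 750 mm.


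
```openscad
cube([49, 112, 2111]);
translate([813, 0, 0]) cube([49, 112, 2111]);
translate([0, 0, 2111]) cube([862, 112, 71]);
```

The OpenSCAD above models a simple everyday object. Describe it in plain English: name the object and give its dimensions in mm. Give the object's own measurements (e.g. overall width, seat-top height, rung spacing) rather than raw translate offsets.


A door frame. The clear opening is 764 mm wide and 2111 mm high. Two 49 mm wide jambs, 112 mm deep, stand either side of the opening from the floor to the top of the opening. A 71 mm thick head sits across the top of both jambs, spanning the full outside width of the frame.


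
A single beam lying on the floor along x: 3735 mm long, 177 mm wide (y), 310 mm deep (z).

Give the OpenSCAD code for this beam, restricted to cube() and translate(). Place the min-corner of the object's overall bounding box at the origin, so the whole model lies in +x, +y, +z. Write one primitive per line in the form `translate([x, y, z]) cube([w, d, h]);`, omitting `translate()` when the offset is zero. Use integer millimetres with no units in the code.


cube([3735, 177, 310]);


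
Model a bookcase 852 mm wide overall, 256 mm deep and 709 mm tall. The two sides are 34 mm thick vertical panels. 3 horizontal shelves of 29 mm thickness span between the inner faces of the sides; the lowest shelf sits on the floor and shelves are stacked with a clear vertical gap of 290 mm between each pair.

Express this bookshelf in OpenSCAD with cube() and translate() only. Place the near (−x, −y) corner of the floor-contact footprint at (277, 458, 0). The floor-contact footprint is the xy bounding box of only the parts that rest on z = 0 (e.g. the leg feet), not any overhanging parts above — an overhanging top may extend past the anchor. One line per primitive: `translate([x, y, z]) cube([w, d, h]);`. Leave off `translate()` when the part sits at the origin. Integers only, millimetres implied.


translate([277, 458, 0]) cube([34, 256, 709]);
translate([1095, 458, 0]) cube([34, 256, 709]);
translate([311, 458, 0]) cube([784, 256, 29]);
translate([311, 458, 319]) cube([784, 256, 29]);
translate([311, 458, 638]) cube([784, 256, 29]);


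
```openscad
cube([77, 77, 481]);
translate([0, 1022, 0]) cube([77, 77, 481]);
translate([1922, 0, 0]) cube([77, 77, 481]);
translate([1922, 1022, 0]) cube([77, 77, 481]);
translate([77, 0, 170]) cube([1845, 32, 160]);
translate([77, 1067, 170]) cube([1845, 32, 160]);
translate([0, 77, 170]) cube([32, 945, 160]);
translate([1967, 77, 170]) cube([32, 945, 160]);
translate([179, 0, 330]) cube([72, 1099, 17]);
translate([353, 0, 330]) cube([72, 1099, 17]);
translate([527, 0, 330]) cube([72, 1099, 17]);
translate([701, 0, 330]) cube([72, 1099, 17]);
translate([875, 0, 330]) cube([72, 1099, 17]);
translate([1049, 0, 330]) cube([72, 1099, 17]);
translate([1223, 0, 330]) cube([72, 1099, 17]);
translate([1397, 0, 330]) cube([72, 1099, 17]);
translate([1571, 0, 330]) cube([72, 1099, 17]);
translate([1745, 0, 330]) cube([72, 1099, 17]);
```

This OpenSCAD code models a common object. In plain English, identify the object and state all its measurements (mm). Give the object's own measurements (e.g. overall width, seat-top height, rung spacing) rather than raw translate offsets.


A bed frame 1999 mm long (x) by 1099 mm wide (y). Four 77×77 mm corner posts, 481 mm tall, at the corners of the footprint. Four rails of 32 mm thickness and 160 mm height run between adjacent posts with their undersides at z = 170 mm, their outer faces flush with the outside of the frame (the two x-running rails run between the posts' inner faces; the two y-running rails run between the posts' inner faces). 10 slats, each 72 mm wide (x) and 17 mm thick, lie across the top of the two x-running rails, running the full 1099 mm width of the frame in y; along x they sit between the end posts with a 102 mm gap after the −x posts and between neighbouring slats, leaving 105 mm before the +x posts.


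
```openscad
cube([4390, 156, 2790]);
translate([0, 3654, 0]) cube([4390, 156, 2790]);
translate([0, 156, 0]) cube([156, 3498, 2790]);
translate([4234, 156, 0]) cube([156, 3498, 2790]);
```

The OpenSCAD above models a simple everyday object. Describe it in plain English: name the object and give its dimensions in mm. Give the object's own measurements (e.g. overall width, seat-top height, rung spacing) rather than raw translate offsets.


The wall frame of a small rectangular building: four walls, each 2790 mm tall and 156 mm thick, enclosing a footprint 4390 mm (x) by 3810 mm (y) outside-to-outside, with no floor or roof. The front and back walls (the −y and +y sides) span the full width; the two side walls fit between them.


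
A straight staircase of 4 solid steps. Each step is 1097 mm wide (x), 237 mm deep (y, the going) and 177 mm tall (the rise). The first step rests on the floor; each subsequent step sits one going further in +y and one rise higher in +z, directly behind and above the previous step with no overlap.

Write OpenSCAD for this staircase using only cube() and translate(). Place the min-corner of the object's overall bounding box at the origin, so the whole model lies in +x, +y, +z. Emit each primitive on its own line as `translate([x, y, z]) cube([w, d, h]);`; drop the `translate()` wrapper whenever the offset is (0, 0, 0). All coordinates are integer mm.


cube([1097, 237, 177]);
translate([0, 237, 177]) cube([1097, 237, 177]);
translate([0, 474, 354]) cube([1097, 237, 177]);
translate([0, 711, 531]) cube([1097, 237, 177]);


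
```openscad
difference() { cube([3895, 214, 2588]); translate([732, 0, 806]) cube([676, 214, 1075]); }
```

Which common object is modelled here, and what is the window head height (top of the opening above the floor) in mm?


A wall with a window opening. The window head height is 1881 mm.

A wall with a rectangular opening subtracted — a window. Sill at z = 806, opening 1075 mm tall, so the head is at 806 + 1075 = 1881 mm.


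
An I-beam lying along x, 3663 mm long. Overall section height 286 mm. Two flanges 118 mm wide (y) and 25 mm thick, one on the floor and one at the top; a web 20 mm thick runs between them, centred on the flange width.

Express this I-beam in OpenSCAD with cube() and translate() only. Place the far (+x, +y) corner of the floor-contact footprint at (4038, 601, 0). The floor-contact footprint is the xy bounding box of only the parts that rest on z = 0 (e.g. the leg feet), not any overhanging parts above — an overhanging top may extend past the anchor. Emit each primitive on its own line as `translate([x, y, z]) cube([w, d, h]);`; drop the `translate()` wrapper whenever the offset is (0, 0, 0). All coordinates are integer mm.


translate([375, 483, 0]) cube([3663, 118, 25]);
translate([375, 532, 25]) cube([3663, 20, 236]);
translate([375, 483, 261]) cube([3663, 118, 25]);


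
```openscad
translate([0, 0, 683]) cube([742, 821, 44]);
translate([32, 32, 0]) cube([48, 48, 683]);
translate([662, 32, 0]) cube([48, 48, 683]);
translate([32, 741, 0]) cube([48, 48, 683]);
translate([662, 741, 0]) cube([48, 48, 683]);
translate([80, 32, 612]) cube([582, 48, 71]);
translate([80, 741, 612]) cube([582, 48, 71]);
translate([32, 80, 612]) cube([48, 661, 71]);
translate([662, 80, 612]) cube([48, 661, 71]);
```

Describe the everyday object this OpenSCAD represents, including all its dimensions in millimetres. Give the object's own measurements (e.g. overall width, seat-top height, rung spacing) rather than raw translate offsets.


A rectangular dining table. The top is 742×821×44 mm with its upper surface at z = 727 mm. It stands on four 48×48 mm square legs, each inset 32 mm from the nearest pair of top edges, running from the floor to the underside of the top. Four apron rails, 48 mm thick and 71 mm tall, run between adjacent legs with their top edges flush with the underside of the top and their outer faces flush with the legs' outer faces.


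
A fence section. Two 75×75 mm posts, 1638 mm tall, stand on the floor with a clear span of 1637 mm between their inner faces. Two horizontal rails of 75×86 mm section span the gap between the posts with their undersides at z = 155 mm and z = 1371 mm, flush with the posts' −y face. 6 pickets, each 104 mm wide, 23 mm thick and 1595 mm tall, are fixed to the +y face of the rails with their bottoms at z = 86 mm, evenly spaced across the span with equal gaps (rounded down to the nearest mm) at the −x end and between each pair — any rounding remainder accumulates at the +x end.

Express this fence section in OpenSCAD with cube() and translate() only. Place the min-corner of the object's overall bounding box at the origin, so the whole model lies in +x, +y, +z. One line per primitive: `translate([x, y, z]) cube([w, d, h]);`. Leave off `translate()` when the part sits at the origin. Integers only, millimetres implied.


cube([75, 75, 1638]);
translate([1712, 0, 0]) cube([75, 75, 1638]);
translate([75, 0, 155]) cube([1637, 75, 86]);
translate([75, 0, 1371]) cube([1637, 75, 86]);
translate([219, 75, 86]) cube([104, 23, 1595]);
translate([467, 75, 86]) cube([104, 23, 1595]);
translate([715, 75, 86]) cube([104, 23, 1595]);
translate([963, 75, 86]) cube([104, 23, 1595]);
translate([1211, 75, 86]) cube([104, 23, 1595]);
translate([1459, 75, 86]) cube([104, 23, 1595]);


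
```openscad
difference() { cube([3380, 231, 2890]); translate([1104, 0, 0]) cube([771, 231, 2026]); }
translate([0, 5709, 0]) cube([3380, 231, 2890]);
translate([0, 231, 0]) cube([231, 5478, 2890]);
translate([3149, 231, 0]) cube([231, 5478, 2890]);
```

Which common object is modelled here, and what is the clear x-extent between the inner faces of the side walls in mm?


A single room. The interior width is 2918 mm.

Four walls enclosing a rectangle with a door in the front wall — a room. Outside width 3380 minus two 231 mm walls gives 2918 mm.


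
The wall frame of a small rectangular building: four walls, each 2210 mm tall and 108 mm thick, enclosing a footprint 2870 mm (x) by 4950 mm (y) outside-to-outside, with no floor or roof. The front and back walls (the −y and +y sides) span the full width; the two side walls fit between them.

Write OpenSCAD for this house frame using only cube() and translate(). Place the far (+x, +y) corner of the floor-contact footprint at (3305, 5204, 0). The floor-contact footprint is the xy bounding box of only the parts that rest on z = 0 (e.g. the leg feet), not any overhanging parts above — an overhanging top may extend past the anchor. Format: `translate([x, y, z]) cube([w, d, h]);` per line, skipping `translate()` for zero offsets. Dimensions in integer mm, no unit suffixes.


translate([435, 254, 0]) cube([2870, 108, 2210]);
translate([435, 5096, 0]) cube([2870, 108, 2210]);
translate([435, 362, 0]) cube([108, 4734, 2210]);
translate([3197, 362, 0]) cube([108, 4734, 2210]);


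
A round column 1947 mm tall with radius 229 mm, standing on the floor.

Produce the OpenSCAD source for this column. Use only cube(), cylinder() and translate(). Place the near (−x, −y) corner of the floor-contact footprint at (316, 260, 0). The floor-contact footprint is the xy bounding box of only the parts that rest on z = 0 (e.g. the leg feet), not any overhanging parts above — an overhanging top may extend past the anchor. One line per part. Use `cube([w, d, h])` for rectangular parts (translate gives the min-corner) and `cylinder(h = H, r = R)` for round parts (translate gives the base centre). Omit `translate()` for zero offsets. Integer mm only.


translate([545, 489, 0]) cylinder(h = 1947, r = 229);


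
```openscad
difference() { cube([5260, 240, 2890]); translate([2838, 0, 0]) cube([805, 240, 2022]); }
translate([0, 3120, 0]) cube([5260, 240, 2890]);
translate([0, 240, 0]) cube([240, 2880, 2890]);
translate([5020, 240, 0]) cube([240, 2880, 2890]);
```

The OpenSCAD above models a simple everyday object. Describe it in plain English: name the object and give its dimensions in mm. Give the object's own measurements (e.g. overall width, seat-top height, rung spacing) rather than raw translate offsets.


A single room: four walls, each 2890 mm tall and 240 mm thick, enclosing an outside footprint 5260×3360 mm (x × y), no floor or roof. The front and back walls (−y and +y sides) run the full x-width; the side walls fit between their inner faces. A door opening 805 mm wide and 2022 mm tall is cut through the front wall from the floor up, its −x edge 2838 mm from the wall's −x end.


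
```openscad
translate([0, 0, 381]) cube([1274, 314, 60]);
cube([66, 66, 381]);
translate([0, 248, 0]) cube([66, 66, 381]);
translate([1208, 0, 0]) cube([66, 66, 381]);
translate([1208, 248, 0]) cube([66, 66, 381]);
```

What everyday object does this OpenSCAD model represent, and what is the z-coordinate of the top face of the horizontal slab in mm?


A bench. The seat-top height is 441 mm.

A long slab on four corner posts — a bench. The slab sits at z = 381 with thickness 60, so the top is 381 + 60 = 441 mm.


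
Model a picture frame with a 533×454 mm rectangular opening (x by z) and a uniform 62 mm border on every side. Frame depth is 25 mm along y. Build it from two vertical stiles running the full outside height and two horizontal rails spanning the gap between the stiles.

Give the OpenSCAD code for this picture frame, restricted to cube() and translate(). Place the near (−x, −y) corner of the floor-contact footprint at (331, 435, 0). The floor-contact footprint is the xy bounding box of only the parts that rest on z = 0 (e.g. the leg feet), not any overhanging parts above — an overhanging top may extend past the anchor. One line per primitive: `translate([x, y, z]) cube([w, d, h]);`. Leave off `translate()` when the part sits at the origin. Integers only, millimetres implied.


translate([331, 435, 0]) cube([62, 25, 578]);
translate([926, 435, 0]) cube([62, 25, 578]);
translate([393, 435, 0]) cube([533, 25, 62]);
translate([393, 435, 516]) cube([533, 25, 62]);


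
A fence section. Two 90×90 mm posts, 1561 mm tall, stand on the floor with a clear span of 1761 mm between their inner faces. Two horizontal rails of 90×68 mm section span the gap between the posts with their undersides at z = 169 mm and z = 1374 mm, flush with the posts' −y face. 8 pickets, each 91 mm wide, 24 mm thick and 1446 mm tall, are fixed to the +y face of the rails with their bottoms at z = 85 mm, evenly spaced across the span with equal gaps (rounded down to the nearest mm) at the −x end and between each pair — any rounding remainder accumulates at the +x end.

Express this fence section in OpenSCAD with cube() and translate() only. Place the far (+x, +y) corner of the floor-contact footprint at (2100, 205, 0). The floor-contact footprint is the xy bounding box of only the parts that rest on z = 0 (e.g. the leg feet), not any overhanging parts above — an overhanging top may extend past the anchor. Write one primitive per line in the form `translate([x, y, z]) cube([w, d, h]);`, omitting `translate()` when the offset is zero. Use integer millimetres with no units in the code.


translate([159, 115, 0]) cube([90, 90, 1561]);
translate([2010, 115, 0]) cube([90, 90, 1561]);
translate([249, 115, 169]) cube([1761, 90, 68]);
translate([249, 115, 1374]) cube([1761, 90, 68]);
translate([363, 205, 85]) cube([91, 24, 1446]);
translate([568, 205, 85]) cube([91, 24, 1446]);
translate([773, 205, 85]) cube([91, 24, 1446]);
translate([978, 205, 85]) cube([91, 24, 1446]);
translate([1183, 205, 85]) cube([91, 24, 1446]);
translate([1388, 205, 85]) cube([91, 24, 1446]);
translate([1593, 205, 85]) cube([91, 24, 1446]);
translate([1798, 205, 85]) cube([91, 24, 1446]);


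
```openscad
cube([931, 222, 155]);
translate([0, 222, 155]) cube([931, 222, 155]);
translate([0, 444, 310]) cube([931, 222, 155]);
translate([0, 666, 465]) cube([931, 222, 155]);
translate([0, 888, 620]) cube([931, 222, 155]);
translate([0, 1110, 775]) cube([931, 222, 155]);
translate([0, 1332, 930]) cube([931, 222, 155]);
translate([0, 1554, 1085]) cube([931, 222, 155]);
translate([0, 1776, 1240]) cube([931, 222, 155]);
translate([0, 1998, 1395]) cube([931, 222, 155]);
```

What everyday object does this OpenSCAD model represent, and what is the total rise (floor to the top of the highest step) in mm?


A staircase. The total rise is 1550 mm.

10 identical blocks, each offset up and back from the previous — a staircase. Each step is 155 mm tall and there are 10 of them, so the total rise is 10 × 155 = 1550 mm.


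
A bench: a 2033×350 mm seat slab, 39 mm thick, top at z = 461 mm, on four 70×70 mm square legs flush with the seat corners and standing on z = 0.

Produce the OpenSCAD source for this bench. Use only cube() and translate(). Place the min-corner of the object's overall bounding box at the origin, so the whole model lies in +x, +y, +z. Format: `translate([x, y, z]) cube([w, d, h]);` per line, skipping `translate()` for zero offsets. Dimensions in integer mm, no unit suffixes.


translate([0, 0, 422]) cube([2033, 350, 39]);
cube([70, 70, 422]);
translate([0, 280, 0]) cube([70, 70, 422]);
translate([1963, 0, 0]) cube([70, 70, 422]);
translate([1963, 280, 0]) cube([70, 70, 422]);


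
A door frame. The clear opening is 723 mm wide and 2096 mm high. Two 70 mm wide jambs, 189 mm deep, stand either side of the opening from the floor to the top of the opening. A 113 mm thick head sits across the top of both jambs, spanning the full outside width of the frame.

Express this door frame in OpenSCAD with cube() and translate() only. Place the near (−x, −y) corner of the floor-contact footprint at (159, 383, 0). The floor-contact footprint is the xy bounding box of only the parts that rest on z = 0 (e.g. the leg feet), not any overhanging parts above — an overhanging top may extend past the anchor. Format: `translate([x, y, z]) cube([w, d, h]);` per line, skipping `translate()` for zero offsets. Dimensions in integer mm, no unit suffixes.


translate([159, 383, 0]) cube([70, 189, 2096]);
translate([952, 383, 0]) cube([70, 189, 2096]);
translate([159, 383, 2096]) cube([863, 189, 113]);


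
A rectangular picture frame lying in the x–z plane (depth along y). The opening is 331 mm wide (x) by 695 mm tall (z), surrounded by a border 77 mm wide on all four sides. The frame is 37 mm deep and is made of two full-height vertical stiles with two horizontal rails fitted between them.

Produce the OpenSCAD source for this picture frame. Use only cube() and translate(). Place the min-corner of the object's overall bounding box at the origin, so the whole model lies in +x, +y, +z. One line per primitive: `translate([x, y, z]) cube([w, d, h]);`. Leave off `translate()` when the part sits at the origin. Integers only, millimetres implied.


cube([77, 37, 849]);
translate([408, 0, 0]) cube([77, 37, 849]);
translate([77, 0, 0]) cube([331, 37, 77]);
translate([77, 0, 772]) cube([331, 37, 77]);


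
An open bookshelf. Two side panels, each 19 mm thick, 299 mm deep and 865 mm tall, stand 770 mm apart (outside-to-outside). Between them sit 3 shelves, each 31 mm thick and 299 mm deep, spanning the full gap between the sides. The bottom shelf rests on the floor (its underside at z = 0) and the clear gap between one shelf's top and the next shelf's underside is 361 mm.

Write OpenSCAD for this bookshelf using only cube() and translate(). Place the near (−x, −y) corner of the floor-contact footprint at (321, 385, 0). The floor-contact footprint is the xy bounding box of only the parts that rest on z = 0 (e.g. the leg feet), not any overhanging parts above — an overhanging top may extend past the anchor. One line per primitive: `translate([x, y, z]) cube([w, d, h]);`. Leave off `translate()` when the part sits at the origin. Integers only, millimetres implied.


translate([321, 385, 0]) cube([19, 299, 865]);
translate([1072, 385, 0]) cube([19, 299, 865]);
translate([340, 385, 0]) cube([732, 299, 31]);
translate([340, 385, 392]) cube([732, 299, 31]);
translate([340, 385, 784]) cube([732, 299, 31]);


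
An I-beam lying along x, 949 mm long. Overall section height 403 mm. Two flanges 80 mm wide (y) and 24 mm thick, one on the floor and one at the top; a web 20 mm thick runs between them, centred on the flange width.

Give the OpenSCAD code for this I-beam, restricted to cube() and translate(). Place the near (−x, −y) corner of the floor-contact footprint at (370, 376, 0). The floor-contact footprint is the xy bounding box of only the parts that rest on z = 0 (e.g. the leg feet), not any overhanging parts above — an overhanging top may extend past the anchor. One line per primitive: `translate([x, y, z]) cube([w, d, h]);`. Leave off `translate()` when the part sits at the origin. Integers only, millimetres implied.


translate([370, 376, 0]) cube([949, 80, 24]);
translate([370, 406, 24]) cube([949, 20, 355]);
translate([370, 376, 379]) cube([949, 80, 24]);


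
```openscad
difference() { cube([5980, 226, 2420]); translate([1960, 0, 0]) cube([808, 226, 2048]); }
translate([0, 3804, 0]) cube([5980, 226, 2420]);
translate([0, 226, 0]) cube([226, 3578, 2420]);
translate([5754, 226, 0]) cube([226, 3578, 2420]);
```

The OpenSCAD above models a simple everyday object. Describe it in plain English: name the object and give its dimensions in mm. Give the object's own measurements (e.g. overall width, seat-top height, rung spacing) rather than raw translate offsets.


A single room: four walls, each 2420 mm tall and 226 mm thick, enclosing an outside footprint 5980×4030 mm (x × y), no floor or roof. The front and back walls (−y and +y sides) run the full x-width; the side walls fit between their inner faces. A door opening 808 mm wide and 2048 mm tall is cut through the front wall from the floor up, its −x edge 1960 mm from the wall's −x end.


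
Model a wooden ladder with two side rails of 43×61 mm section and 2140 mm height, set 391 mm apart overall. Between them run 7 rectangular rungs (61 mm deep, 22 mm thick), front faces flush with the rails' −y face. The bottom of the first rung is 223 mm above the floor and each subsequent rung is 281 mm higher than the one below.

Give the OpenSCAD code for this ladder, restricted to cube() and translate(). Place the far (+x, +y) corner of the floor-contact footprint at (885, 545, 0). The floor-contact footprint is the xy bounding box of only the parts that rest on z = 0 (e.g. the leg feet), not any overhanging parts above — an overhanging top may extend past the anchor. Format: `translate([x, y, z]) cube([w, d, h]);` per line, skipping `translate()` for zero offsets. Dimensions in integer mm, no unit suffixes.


translate([494, 484, 0]) cube([43, 61, 2140]);
translate([842, 484, 0]) cube([43, 61, 2140]);
translate([537, 484, 223]) cube([305, 61, 22]);
translate([537, 484, 504]) cube([305, 61, 22]);
translate([537, 484, 785]) cube([305, 61, 22]);
translate([537, 484, 1066]) cube([305, 61, 22]);
translate([537, 484, 1347]) cube([305, 61, 22]);
translate([537, 484, 1628]) cube([305, 61, 22]);
translate([537, 484, 1909]) cube([305, 61, 22]);


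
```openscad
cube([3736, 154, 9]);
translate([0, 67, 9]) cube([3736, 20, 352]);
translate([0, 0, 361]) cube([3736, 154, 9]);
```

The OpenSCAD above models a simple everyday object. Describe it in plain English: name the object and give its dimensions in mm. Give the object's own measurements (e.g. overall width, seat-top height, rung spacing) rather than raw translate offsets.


An I-beam lying along x, 3736 mm long. Overall section height 370 mm. Two flanges 154 mm wide (y) and 9 mm thick, one on the floor and one at the top; a web 20 mm thick runs between them, centred on the flange width.


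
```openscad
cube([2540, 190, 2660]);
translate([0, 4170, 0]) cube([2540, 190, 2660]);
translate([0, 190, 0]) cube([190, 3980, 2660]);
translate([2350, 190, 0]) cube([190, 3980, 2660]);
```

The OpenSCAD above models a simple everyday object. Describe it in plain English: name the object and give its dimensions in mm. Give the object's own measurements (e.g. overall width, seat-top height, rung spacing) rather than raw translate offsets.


The wall frame of a small rectangular building: four walls, each 2660 mm tall and 190 mm thick, enclosing a footprint 2540 mm (x) by 4360 mm (y) outside-to-outside, with no floor or roof. The front and back walls (the −y and +y sides) span the full width; the two side walls fit between them.


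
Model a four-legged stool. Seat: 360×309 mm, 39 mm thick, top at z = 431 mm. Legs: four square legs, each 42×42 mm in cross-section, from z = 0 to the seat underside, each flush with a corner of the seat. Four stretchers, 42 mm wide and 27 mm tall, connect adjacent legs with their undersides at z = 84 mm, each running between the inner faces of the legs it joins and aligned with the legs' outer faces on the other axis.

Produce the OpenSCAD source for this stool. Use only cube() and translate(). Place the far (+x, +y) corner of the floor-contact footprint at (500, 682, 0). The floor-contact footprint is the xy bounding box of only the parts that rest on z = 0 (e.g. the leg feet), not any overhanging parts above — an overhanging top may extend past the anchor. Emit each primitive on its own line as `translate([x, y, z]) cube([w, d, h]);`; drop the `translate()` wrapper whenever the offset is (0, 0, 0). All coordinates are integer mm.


translate([140, 373, 392]) cube([360, 309, 39]);
translate([140, 373, 0]) cube([42, 42, 392]);
translate([458, 373, 0]) cube([42, 42, 392]);
translate([140, 640, 0]) cube([42, 42, 392]);
translate([458, 640, 0]) cube([42, 42, 392]);
translate([182, 373, 84]) cube([276, 42, 27]);
translate([182, 640, 84]) cube([276, 42, 27]);
translate([140, 415, 84]) cube([42, 225, 27]);
translate([458, 415, 84]) cube([42, 225, 27]);


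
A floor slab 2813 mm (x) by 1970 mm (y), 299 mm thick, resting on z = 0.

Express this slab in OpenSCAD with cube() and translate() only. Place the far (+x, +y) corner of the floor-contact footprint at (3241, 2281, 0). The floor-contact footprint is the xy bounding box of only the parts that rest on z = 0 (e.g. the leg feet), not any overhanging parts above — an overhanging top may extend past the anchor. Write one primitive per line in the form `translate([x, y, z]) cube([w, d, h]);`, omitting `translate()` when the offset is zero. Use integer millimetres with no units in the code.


translate([428, 311, 0]) cube([2813, 1970, 299]);


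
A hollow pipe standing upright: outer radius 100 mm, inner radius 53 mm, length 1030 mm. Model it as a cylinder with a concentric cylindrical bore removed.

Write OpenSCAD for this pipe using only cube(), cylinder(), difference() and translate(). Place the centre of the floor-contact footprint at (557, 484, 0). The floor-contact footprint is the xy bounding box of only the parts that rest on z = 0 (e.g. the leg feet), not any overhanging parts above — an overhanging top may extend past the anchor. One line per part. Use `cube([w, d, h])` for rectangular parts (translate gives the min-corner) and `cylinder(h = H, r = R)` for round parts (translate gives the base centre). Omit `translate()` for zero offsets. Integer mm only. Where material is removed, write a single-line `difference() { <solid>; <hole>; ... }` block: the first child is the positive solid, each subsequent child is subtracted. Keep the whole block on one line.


difference() { translate([557, 484, 0]) cylinder(h = 1030, r = 100); translate([557, 484, 0]) cylinder(h = 1030, r = 53); }


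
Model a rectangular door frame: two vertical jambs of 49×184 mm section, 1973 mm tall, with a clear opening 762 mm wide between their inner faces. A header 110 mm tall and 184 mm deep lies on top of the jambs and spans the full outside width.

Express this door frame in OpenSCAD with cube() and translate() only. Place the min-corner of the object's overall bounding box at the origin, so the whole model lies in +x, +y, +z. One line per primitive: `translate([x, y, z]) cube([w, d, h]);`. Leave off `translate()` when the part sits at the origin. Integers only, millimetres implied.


cube([49, 184, 1973]);
translate([811, 0, 0]) cube([49, 184, 1973]);
translate([0, 0, 1973]) cube([860, 184, 110]);


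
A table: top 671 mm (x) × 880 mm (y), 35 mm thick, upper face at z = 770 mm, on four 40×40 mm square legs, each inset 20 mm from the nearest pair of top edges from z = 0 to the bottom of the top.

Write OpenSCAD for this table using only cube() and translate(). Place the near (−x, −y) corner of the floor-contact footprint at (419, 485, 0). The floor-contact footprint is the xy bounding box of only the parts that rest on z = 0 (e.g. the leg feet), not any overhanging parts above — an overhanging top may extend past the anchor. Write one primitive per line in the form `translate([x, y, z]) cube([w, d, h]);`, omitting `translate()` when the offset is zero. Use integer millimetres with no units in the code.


// leg_h = 770 - 35 = 735
translate([399, 465, 735]) cube([671, 880, 35]);
translate([419, 485, 0]) cube([40, 40, 735]);
translate([1010, 485, 0]) cube([40, 40, 735]);
translate([419, 1285, 0]) cube([40, 40, 735]);
translate([1010, 1285, 0]) cube([40, 40, 735]);


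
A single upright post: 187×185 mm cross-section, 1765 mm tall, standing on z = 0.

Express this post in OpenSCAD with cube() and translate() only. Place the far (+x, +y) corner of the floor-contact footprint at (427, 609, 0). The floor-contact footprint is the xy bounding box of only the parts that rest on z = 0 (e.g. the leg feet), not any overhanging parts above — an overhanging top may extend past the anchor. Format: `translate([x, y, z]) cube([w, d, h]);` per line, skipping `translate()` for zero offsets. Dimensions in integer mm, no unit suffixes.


translate([240, 424, 0]) cube([187, 185, 1765]);


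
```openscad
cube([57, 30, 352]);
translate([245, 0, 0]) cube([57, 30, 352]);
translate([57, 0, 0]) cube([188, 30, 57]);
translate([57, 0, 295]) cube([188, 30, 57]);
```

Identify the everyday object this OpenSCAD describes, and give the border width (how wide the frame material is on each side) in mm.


A picture frame. The border width is 57 mm.

Four thin pieces enclosing a rectangular opening — a picture frame. The two full-height stiles are 352 mm tall; the top rail sits at z = 295 and is 57 mm tall, so the border above the opening is 352 − 295 = 57 mm, matching the stile x-width.


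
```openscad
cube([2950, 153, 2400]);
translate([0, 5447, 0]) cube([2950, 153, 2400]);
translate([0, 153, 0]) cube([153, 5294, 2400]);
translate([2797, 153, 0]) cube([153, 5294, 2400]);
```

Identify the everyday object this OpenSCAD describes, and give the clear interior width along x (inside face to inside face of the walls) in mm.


A house (or room) frame. The interior width is 2644 mm.

Four 2400 mm walls enclosing a rectangle with no floor or roof — a room or house frame. Outside width is 2950 mm and wall thickness is 153 mm, so the interior width is 2950 − 2 × 153 = 2644 mm.


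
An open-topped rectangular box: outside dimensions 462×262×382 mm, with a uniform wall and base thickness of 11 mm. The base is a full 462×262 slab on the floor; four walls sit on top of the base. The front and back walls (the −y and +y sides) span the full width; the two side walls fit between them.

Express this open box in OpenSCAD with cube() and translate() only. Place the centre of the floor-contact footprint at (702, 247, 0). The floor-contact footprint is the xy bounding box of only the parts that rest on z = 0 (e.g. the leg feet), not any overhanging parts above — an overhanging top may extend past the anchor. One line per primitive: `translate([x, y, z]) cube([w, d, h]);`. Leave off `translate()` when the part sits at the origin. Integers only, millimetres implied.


translate([471, 116, 0]) cube([462, 262, 11]);
translate([471, 116, 11]) cube([462, 11, 371]);
translate([471, 367, 11]) cube([462, 11, 371]);
translate([471, 127, 11]) cube([11, 240, 371]);
translate([922, 127, 11]) cube([11, 240, 371]);


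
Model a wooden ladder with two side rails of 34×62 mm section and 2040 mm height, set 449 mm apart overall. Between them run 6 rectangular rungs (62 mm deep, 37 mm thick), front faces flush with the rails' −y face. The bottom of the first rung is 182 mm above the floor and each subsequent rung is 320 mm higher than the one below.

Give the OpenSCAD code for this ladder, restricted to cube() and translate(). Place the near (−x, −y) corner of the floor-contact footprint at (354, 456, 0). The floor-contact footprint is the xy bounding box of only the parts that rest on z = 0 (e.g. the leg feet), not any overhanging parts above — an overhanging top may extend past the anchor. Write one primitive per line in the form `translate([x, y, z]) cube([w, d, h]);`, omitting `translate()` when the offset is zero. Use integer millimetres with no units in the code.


translate([354, 456, 0]) cube([34, 62, 2040]);
translate([769, 456, 0]) cube([34, 62, 2040]);
translate([388, 456, 182]) cube([381, 62, 37]);
translate([388, 456, 502]) cube([381, 62, 37]);
translate([388, 456, 822]) cube([381, 62, 37]);
translate([388, 456, 1142]) cube([381, 62, 37]);
translate([388, 456, 1462]) cube([381, 62, 37]);
translate([388, 456, 1782]) cube([381, 62, 37]);
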